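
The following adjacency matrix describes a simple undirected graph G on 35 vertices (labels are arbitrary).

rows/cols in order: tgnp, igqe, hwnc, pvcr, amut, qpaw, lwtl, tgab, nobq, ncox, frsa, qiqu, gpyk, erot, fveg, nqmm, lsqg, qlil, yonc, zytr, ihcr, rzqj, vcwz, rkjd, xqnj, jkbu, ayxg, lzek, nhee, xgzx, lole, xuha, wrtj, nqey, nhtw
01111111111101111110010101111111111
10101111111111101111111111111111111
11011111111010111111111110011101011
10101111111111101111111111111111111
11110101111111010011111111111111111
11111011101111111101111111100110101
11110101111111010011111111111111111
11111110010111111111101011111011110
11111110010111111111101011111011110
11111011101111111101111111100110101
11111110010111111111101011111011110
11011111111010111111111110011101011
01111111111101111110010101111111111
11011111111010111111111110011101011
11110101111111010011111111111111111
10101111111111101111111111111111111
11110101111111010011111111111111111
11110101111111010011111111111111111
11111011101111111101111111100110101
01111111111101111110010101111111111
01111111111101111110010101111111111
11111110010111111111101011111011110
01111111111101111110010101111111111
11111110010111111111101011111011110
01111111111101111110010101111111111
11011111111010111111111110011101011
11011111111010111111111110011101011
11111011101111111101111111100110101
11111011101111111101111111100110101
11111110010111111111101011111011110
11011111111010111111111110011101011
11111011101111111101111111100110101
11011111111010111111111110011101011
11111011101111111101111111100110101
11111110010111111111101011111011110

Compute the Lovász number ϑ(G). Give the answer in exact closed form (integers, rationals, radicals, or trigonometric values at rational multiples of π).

N(ayxg) = {tgnp, igqe, pvcr, amut, qpaw, lwtl, tgab, nobq, ncox, frsa, gpyk, fveg, nqmm, lsqg, qlil, yonc, zytr, ihcr, rzqj, vcwz, rkjd, xqnj, lzek, nhee, xgzx, xuha, nqey, nhtw}, |N(ayxg)| = 28.
Vertex lwtl has 30 neighbors: tgnp, igqe, hwnc, pvcr, qpaw, tgab, nobq, ncox, frsa, qiqu, gpyk, erot, nqmm, yonc, zytr, ihcr, rzqj, vcwz, rkjd, xqnj, jkbu, ayxg, lzek, nhee, xgzx, lole, xuha, wrtj, nqey, nhtw.
deg(igqe) = 32; N(igqe) = {tgnp, hwnc, amut, qpaw, lwtl, tgab, nobq, ncox, frsa, qiqu, gpyk, erot, fveg, lsqg, qlil, yonc, zytr, ihcr, rzqj, vcwz, rkjd, xqnj, jkbu, ayxg, lzek, nhee, xgzx, lole, xuha, wrtj, nqey, nhtw}.
N(pvcr) = {tgnp, hwnc, amut, qpaw, lwtl, tgab, nobq, ncox, frsa, qiqu, gpyk, erot, fveg, lsqg, qlil, yonc, zytr, ihcr, rzqj, vcwz, rkjd, xqnj, jkbu, ayxg, lzek, nhee, xgzx, lole, xuha, wrtj, nqey, nhtw}, |N(pvcr)| = 32.
Complete 6-partite, parts [7, 7, 7, 6, 5, 3]: perfect, ϑ = α = 7.
Numerically 7.0000000.
Sandwich: α(G)=7 ≤ ϑ(G)=7 ≤ χ(Ḡ)=7 (collapsed).

7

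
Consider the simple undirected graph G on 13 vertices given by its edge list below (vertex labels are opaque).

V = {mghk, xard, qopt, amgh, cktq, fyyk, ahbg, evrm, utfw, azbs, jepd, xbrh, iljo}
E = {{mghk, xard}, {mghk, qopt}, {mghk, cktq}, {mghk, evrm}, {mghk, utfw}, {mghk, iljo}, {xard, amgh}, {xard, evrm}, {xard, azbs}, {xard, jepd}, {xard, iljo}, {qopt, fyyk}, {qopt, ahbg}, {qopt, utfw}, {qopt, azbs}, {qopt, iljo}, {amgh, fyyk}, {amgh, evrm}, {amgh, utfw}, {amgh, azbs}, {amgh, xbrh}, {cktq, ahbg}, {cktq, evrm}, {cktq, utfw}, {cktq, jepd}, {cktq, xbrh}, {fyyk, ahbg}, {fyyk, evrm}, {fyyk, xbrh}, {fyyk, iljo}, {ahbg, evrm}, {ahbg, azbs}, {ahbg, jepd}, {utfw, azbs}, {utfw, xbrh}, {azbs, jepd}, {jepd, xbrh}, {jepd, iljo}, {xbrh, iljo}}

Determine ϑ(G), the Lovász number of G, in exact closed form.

sqrt(13)

deg(jepd) = 6; N(jepd) = {xard, cktq, ahbg, azbs, xbrh, iljo}.
Vertex amgh has 6 neighbors: xard, fyyk, evrm, utfw, azbs, xbrh.
N(evrm) = {mghk, xard, amgh, cktq, fyyk, ahbg}, |N(evrm)| = 6.
deg(azbs) = 6; N(azbs) = {xard, qopt, amgh, ahbg, utfw, jepd}.
G on 13 vertices is 6-regular; SR(13,6,2,3) — a Paley graph.
A has 3 distinct eigenvalues ≈ [6.0, 1.30278, -2.30278].
λ_max=6, λ_min=-sqrt(13)/2 - 1/2; ϑ = −13·λ_min/(λ_max−λ_min) = sqrt(13).
Numerically 3.60555.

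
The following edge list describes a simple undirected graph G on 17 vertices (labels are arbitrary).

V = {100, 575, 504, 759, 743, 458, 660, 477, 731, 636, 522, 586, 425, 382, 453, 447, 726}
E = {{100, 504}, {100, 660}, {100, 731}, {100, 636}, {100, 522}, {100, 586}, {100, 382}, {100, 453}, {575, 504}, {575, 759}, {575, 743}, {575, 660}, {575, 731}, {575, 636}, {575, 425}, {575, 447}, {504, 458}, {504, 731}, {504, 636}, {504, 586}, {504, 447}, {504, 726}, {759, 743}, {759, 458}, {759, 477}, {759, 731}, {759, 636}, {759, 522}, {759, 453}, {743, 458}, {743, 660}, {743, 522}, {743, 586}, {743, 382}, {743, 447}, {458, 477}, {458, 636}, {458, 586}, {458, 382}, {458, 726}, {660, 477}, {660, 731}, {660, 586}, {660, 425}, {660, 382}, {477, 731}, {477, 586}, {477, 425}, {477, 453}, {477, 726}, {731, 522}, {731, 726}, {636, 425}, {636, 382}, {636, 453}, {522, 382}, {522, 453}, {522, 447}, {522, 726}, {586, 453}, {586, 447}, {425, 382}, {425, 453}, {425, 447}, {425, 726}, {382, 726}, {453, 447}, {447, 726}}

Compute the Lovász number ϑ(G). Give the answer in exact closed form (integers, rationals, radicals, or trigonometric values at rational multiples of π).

sqrt(17)

N(731) = {100, 575, 504, 759, 660, 477, 522, 726}, |N(731)| = 8.
N(382) = {100, 743, 458, 660, 636, 522, 425, 726}, |N(382)| = 8.
N(100) = {504, 660, 731, 636, 522, 586, 382, 453}, |N(100)| = 8.
Vertex 726 has 8 neighbors: 504, 458, 477, 731, 522, 425, 382, 447.
Regular of degree 8 on 17 vertices: Paley(17): SR with (k,λ,μ)=(8,3,4).
The 3 distinct eigenvalues: [8.0, 1.5616, -2.5616].
−17·(-sqrt(17)/2 - 1/2) / ((8)−(-sqrt(17)/2 - 1/2)) = sqrt(17) = ϑ(G).
Numerically 4.1231.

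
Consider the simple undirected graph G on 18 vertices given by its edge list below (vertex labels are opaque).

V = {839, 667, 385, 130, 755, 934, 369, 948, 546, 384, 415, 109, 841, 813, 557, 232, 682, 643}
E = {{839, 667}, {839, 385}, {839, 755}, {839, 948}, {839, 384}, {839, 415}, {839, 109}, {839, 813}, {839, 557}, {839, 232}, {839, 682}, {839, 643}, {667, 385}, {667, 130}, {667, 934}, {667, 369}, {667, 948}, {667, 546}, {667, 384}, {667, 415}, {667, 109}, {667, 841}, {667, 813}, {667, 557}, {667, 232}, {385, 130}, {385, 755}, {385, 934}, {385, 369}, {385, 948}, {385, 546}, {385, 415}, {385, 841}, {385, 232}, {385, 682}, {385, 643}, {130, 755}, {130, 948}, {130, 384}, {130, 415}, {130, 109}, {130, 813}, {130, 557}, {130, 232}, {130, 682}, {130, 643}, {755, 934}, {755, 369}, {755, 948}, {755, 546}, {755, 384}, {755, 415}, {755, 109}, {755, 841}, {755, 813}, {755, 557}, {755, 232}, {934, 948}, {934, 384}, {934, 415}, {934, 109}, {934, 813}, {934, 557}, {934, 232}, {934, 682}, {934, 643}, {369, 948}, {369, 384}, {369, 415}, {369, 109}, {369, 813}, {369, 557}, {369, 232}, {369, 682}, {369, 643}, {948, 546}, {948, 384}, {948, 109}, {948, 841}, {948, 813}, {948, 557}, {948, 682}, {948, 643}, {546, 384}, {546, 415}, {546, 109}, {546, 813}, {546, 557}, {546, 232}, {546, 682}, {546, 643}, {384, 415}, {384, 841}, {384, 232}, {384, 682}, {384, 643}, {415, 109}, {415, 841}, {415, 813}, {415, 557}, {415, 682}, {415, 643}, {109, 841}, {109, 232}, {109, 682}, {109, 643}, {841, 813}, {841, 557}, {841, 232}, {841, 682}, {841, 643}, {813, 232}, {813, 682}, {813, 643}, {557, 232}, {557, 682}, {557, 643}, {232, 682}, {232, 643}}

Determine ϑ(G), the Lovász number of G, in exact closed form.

N(109) = {839, 667, 130, 755, 934, 369, 948, 546, 415, 841, 232, 682, 643}, |N(109)| = 13.
N(667) = {839, 385, 130, 934, 369, 948, 546, 384, 415, 109, 841, 813, 557, 232}, |N(667)| = 14.
N(385) = {839, 667, 130, 755, 934, 369, 948, 546, 415, 841, 232, 682, 643}, |N(385)| = 13.
N(369) = {667, 385, 755, 948, 384, 415, 109, 813, 557, 232, 682, 643}, |N(369)| = 12.
K_{6,5,4,3} (perfect); ϑ(G) = α(G) = max{6,5,4,3} = 6.
Numerically 6.0000000.
6 ≤ 6 ≤ 6: collapsed.

6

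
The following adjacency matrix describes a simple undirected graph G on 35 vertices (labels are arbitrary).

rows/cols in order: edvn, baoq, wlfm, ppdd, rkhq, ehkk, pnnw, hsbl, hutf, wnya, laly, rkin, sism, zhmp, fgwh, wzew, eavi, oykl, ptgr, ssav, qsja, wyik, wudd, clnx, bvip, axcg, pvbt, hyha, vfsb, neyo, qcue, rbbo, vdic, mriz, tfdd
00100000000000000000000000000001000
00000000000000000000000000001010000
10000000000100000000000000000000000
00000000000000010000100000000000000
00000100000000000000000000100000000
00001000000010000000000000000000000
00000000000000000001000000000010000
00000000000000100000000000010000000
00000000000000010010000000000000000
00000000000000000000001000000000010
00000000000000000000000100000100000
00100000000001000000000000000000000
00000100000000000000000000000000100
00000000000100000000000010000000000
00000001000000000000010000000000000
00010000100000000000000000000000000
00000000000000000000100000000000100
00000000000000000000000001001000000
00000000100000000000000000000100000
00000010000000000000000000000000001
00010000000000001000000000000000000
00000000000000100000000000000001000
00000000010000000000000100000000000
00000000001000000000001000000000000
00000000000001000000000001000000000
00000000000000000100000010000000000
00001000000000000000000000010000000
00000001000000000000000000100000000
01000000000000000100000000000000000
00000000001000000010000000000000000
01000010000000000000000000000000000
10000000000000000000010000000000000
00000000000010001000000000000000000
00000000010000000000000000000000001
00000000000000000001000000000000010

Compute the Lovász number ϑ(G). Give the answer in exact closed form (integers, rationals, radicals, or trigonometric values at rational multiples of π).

35*cos(pi/35)/(cos(pi/35) + 1)

N(laly) = {clnx, neyo}, |N(laly)| = 2.
Vertex wnya has 2 neighbors: wudd, mriz.
deg(wudd) = 2; N(wudd) = {wnya, clnx}.
deg(rkin) = 2; N(rkin) = {wlfm, zhmp}.
Regular of degree 2 on 35 vertices: connected 2-regular on 35 ⇒ C_{35}.
spec(A) ≈ [2.0, 1.968, 1.872, 1.717, 1.506, 1.247, 0.948, 0.618, 0.268, -0.09, -0.445, -0.786, -1.102, -1.382, -1.618, -1.802, -1.928, -1.992] (distinct, 3 d.p.).
−35·(-2*cos(pi/35)) / ((2)−(-2*cos(pi/35))) = 35*cos(pi/35)/(cos(pi/35) + 1) = ϑ(G).
≈ 17.4647 (to 4 d.p.).
Lovász sandwich 17 ≤ 35*cos(pi/35)/(cos(pi/35) + 1) ≤ 18: both strict.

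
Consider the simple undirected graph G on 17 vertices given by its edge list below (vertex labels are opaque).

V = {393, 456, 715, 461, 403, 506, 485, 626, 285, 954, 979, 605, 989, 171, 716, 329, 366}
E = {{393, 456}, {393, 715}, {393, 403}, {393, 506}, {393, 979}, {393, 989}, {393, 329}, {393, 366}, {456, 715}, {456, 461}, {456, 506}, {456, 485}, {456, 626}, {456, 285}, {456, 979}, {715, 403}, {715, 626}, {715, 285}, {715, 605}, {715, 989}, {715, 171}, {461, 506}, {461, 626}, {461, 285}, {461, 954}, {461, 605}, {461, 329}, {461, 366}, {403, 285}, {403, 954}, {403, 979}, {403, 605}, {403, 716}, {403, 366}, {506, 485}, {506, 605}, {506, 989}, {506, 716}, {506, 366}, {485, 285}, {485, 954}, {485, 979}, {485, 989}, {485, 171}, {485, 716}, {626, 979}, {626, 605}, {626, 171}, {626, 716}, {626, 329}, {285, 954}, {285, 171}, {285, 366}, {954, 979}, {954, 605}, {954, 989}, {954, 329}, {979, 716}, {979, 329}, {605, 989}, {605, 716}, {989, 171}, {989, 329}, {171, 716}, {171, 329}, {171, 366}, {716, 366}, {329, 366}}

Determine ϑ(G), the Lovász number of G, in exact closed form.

sqrt(17)

deg(979) = 8; N(979) = {393, 456, 403, 485, 626, 954, 716, 329}.
Vertex 171 has 8 neighbors: 715, 485, 626, 285, 989, 716, 329, 366.
Vertex 954 has 8 neighbors: 461, 403, 485, 285, 979, 605, 989, 329.
N(485) = {456, 506, 285, 954, 979, 989, 171, 716}, |N(485)| = 8.
8-regular, N=17; strongly regular (17,8,3,4).
spec(A) ≈ [8.0, 1.5616, -2.5616] (distinct, 4 d.p.).
ϑ = −N·λ_min/(λ_max−λ_min) = −17·(-sqrt(17)/2 - 1/2)/(8−(-sqrt(17)/2 - 1/2)) = sqrt(17).
ϑ(G) ≈ 4.123106.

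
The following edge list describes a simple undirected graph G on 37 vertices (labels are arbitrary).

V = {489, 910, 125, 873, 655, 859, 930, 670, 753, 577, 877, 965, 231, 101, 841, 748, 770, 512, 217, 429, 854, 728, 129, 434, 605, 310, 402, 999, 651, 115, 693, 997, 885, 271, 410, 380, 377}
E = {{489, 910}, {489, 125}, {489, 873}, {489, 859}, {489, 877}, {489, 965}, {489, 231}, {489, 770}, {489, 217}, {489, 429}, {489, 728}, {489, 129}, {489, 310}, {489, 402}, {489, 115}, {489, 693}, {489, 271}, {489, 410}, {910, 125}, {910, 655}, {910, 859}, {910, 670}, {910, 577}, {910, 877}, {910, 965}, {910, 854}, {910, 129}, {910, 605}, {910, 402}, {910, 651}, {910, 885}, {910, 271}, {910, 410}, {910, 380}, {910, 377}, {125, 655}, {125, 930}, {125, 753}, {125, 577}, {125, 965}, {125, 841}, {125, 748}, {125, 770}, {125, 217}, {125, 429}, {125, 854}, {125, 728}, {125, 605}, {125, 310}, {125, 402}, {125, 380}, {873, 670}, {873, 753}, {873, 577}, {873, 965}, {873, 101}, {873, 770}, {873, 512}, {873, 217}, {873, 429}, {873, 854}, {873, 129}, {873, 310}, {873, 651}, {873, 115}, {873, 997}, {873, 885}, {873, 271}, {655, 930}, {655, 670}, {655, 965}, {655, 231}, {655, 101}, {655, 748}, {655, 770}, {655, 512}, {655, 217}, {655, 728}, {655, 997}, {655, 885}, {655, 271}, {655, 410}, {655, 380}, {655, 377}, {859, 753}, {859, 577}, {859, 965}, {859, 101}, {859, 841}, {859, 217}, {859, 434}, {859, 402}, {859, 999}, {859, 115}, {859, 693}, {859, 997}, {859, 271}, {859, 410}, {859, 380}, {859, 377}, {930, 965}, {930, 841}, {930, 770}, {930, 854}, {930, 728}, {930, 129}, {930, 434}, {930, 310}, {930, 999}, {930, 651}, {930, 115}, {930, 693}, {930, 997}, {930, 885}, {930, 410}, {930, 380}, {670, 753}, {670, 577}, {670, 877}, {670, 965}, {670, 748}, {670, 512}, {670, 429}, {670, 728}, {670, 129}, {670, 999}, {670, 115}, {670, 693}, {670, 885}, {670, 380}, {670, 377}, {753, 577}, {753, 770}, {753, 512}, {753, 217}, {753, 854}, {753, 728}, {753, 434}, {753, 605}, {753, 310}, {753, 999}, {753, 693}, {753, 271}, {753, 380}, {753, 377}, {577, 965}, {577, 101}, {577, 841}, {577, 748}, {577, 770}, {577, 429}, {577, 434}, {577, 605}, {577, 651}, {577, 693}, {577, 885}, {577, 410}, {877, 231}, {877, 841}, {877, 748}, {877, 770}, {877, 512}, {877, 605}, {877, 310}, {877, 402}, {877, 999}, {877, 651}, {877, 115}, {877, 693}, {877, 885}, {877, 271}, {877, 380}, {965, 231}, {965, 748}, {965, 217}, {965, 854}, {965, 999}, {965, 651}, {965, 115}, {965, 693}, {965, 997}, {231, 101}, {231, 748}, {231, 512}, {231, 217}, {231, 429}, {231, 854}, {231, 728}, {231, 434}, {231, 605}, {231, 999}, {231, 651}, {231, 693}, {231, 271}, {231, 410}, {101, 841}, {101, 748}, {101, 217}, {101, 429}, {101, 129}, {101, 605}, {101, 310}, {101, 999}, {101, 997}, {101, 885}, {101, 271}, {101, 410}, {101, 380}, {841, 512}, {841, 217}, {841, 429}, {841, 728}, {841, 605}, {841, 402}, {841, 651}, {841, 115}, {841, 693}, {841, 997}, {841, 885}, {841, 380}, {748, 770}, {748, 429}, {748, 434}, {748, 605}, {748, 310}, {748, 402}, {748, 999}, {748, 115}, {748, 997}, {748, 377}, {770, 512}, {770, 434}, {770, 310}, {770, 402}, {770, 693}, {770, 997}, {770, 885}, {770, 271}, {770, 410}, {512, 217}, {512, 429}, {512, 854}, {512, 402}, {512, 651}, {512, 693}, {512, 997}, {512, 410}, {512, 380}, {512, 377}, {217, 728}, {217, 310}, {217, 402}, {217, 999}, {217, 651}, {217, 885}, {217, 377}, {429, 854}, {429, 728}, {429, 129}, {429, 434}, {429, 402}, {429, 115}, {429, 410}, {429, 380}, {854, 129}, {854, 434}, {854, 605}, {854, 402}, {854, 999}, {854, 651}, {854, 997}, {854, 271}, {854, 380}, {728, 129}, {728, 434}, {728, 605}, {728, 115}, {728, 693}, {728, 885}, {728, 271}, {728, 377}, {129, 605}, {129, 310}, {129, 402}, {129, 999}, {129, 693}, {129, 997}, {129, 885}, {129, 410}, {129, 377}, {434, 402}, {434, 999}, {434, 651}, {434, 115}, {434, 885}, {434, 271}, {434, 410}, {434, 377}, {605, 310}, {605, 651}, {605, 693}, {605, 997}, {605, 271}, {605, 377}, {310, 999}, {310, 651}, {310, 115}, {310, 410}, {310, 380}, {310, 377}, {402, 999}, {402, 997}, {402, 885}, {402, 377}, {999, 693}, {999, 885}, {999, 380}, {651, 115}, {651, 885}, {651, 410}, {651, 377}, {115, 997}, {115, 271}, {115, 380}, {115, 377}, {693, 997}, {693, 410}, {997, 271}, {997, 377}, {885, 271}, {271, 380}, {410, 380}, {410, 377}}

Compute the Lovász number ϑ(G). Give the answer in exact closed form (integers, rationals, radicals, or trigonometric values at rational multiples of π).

N(930) = {125, 655, 965, 841, 770, 854, 728, 129, 434, 310, 999, 651, 115, 693, 997, 885, 410, 380}, |N(930)| = 18.
deg(655) = 18; N(655) = {910, 125, 930, 670, 965, 231, 101, 748, 770, 512, 217, 728, 997, 885, 271, 410, 380, 377}.
deg(859) = 18; N(859) = {489, 910, 753, 577, 965, 101, 841, 217, 434, 402, 999, 115, 693, 997, 271, 410, 380, 377}.
Vertex 885 has 18 neighbors: 910, 873, 655, 930, 670, 577, 877, 101, 841, 770, 217, 728, 129, 434, 402, 999, 651, 271.
37-vertex 18-regular graph: Paley(37): SR with (k,λ,μ)=(18,8,9).
A has 3 distinct eigenvalues ≈ [18.0, 2.541, -3.541].
−37·(-sqrt(37)/2 - 1/2) / ((18)−(-sqrt(37)/2 - 1/2)) = sqrt(37) = ϑ(G).
≈ 6.08276 (to 5 d.p.).

sqrt(37)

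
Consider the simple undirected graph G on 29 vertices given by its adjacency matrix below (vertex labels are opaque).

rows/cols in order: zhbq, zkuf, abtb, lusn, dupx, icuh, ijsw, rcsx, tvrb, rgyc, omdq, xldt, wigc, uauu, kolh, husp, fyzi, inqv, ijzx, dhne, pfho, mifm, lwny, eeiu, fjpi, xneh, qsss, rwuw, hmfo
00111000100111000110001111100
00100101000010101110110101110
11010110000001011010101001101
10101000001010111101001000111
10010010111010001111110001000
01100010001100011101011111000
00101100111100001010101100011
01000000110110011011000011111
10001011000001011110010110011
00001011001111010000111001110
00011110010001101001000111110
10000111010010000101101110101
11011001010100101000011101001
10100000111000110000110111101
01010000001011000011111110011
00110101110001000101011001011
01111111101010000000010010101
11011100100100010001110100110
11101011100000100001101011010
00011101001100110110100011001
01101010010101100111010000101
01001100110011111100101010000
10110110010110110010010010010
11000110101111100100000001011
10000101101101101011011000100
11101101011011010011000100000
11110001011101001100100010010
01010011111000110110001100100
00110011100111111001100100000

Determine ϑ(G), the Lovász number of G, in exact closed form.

sqrt(29)

Vertex uauu has 14 neighbors: zhbq, abtb, tvrb, rgyc, omdq, kolh, husp, pfho, mifm, eeiu, fjpi, xneh, qsss, hmfo.
deg(abtb) = 14; N(abtb) = {zhbq, zkuf, lusn, icuh, ijsw, uauu, husp, fyzi, ijzx, pfho, lwny, xneh, qsss, hmfo}.
deg(hmfo) = 14; N(hmfo) = {abtb, lusn, ijsw, rcsx, tvrb, xldt, wigc, uauu, kolh, husp, fyzi, dhne, pfho, eeiu}.
Vertex ijzx has 14 neighbors: zhbq, zkuf, abtb, dupx, ijsw, rcsx, tvrb, kolh, dhne, pfho, lwny, fjpi, xneh, rwuw.
Every vertex has degree 14 (N=29); strongly regular (29,14,6,7).
spec(A) ≈ [14.0, 2.192582, -3.192582] (distinct, 6 d.p.).
With N=29: ϑ(G) = 29·(-(-sqrt(29)/2 - 1/2))/(14−(-sqrt(29)/2 - 1/2)) = sqrt(29).
= 5.385164807… (decimal).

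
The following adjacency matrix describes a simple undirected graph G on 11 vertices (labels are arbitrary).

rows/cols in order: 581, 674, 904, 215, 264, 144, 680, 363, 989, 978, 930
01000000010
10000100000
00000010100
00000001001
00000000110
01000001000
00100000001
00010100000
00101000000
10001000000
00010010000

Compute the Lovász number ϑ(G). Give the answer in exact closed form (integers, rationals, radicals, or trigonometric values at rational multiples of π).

N(674) = {581, 144}, |N(674)| = 2.
N(215) = {363, 930}, |N(215)| = 2.
N(680) = {904, 930}, |N(680)| = 2.
Vertex 978 has 2 neighbors: 581, 264.
2-regular, N=11; this is C_{11}, the 11-cycle.
spec(A) ≈ [2.0, 1.682507, 0.83083, -0.28463, -1.309721, -1.918986] (distinct, 6 d.p.).
−11·(-2*cos(pi/11)) / ((2)−(-2*cos(pi/11))) = 11*cos(pi/11)/(cos(pi/11) + 1) = ϑ(G).
Numerically 5.3863.
Check 5 ≤ 11*cos(pi/11)/(cos(pi/11) + 1) ≤ 6: both strict.

11*cos(pi/11)/(cos(pi/11) + 1)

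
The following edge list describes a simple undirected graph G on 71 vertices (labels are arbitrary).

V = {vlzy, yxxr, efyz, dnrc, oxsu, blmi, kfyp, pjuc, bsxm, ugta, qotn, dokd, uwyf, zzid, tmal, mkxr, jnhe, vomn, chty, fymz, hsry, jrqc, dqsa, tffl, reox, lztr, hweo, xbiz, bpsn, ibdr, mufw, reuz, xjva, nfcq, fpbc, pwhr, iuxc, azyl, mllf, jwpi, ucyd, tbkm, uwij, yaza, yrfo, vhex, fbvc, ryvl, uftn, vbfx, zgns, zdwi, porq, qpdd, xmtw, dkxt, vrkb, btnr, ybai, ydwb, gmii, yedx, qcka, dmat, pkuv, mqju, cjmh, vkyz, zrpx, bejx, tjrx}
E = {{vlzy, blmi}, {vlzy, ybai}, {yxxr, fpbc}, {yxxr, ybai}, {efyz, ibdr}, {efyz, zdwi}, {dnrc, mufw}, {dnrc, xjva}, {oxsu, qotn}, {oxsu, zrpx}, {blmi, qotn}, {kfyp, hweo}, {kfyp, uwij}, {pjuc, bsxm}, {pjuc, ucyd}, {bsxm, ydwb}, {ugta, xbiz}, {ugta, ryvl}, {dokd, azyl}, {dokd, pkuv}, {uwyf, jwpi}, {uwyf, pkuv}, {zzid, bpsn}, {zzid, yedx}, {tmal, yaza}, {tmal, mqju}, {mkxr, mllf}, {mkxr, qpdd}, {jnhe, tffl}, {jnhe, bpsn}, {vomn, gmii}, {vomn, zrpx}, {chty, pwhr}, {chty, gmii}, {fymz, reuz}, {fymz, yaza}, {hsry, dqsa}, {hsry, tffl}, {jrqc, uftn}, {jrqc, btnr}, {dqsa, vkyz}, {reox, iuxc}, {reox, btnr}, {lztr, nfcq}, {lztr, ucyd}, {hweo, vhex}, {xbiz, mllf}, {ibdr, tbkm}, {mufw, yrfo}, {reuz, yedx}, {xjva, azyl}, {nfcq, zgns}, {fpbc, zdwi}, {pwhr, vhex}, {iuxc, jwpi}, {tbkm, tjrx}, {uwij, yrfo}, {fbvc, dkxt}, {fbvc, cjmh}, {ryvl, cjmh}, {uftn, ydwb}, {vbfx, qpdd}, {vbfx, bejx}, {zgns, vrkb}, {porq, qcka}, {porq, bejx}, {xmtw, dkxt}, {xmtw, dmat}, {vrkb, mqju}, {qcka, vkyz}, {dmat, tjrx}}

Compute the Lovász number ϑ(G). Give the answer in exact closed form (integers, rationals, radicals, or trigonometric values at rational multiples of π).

deg(uftn) = 2; N(uftn) = {jrqc, ydwb}.
deg(xbiz) = 2; N(xbiz) = {ugta, mllf}.
N(btnr) = {jrqc, reox}, |N(btnr)| = 2.
deg(qpdd) = 2; N(qpdd) = {mkxr, vbfx}.
71-vertex 2-regular graph: the odd cycle C_{71}.
spec(A) ≈ [2.0, 1.9922, 1.9688, 1.9299, 1.876, 1.8074, 1.7246, 1.6284, 1.5194, 1.3985, 1.2666, 1.1249, 0.9743, 0.8162, 0.6516, 0.4819, 0.3085, 0.1326, -0.0442, -0.2208, -0.3956, -0.5673, -0.7346, -0.8961, -1.0507, -1.1969, -1.3339, -1.4604, -1.5754, -1.6781, -1.7677, -1.8435, -1.9048, -1.9513, -1.9824, -1.998] (distinct, 4 d.p.).
λ_max=2, λ_min=-2*cos(pi/71); ϑ = −71·λ_min/(λ_max−λ_min) = 71*cos(pi/71)/(cos(pi/71) + 1).
≈ 35.482618264 (to 9 d.p.).
α=35, χ(Ḡ)=36; ϑ=71*cos(pi/71)/(cos(pi/71) + 1) lies between (both strict).

71*cos(pi/71)/(cos(pi/71) + 1)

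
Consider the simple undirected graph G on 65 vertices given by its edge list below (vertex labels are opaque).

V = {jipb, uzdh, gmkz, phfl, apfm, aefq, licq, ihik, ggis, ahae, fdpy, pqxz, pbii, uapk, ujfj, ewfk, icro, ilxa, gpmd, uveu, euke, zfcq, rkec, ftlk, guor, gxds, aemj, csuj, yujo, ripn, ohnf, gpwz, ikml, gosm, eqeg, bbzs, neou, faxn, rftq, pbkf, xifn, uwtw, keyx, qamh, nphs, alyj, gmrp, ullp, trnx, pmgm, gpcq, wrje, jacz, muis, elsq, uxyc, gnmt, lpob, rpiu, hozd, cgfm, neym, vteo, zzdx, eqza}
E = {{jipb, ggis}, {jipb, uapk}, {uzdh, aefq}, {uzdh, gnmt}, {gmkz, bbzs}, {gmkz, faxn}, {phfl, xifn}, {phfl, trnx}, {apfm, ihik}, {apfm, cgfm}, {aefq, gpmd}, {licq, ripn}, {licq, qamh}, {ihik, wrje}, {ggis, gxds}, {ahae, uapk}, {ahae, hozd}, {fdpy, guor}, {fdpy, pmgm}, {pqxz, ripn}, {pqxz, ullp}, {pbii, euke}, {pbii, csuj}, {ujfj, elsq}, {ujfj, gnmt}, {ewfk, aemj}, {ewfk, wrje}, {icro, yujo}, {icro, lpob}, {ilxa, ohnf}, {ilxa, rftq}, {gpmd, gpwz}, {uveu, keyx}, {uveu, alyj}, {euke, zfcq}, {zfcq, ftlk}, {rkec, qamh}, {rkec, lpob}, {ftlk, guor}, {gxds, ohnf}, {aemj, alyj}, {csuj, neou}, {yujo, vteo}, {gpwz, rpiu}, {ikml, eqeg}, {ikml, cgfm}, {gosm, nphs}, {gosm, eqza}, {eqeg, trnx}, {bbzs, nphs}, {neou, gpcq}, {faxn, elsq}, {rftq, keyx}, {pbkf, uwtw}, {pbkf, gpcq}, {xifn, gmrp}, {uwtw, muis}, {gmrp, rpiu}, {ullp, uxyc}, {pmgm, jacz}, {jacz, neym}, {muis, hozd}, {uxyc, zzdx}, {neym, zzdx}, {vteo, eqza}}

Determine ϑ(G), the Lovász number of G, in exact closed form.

65*cos(pi/65)/(cos(pi/65) + 1)

deg(fdpy) = 2; N(fdpy) = {guor, pmgm}.
Vertex hozd has 2 neighbors: ahae, muis.
deg(rpiu) = 2; N(rpiu) = {gpwz, gmrp}.
N(csuj) = {pbii, neou}, |N(csuj)| = 2.
65-vertex 2-regular graph: connected 2-regular on 65 ⇒ C_{65}.
spec(A) ≈ [2.0, 1.990663, 1.96274, 1.916492, 1.852349, 1.770912, 1.67294, 1.559349, 1.431198, 1.289684, 1.136129, 0.971967, 0.798729, 0.618034, 0.431568, 0.241073, 0.048327, -0.14487, -0.336714, -0.525415, -0.70921, -0.886383, -1.05528, -1.214325, -1.362032, -1.497021, -1.618034, -1.723939, -1.813749, -1.886624, -1.941884, -1.979013, -1.997664] (distinct, 6 d.p.).
ϑ = −N·λ_min/(λ_max−λ_min) = −65·(-2*cos(pi/65))/(2−(-2*cos(pi/65))) = 65*cos(pi/65)/(cos(pi/65) + 1).
Numerically 32.4810126.
32 ≤ 65*cos(pi/65)/(cos(pi/65) + 1) ≤ 33: both strict.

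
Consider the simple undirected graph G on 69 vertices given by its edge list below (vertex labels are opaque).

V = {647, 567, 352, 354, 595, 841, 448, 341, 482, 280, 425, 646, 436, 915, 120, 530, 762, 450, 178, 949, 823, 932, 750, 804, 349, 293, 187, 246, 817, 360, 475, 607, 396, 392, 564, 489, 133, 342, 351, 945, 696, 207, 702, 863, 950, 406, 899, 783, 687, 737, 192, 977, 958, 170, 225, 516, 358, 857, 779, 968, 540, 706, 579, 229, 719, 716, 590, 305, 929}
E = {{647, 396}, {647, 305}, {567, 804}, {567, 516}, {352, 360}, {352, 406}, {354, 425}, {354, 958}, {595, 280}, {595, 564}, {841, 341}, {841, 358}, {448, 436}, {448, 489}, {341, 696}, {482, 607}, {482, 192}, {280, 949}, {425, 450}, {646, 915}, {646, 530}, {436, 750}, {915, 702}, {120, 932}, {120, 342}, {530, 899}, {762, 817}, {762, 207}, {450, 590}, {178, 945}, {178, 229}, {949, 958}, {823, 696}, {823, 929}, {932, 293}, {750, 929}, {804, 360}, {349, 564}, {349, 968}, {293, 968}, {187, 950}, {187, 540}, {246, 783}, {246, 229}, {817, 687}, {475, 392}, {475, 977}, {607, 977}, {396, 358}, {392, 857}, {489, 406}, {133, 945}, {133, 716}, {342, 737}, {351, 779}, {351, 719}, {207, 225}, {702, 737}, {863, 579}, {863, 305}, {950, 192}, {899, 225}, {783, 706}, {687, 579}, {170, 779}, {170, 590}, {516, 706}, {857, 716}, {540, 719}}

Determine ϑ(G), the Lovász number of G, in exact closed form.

Vertex 595 has 2 neighbors: 280, 564.
deg(968) = 2; N(968) = {349, 293}.
Vertex 540 has 2 neighbors: 187, 719.
deg(516) = 2; N(516) = {567, 706}.
Every vertex has degree 2 (N=69); a single 69-cycle (edge-transitive).
The 35 distinct eigenvalues: [2.0, 1.991714, 1.966923, 1.925835, 1.868788, 1.796255, 1.708839, 1.607262, 1.492367, 1.365106, 1.226534, 1.077797, 0.92013, 0.754838, 0.583292, 0.406912, 0.22716, 0.045526, -0.136485, -0.317365, -0.495616, -0.669759, -0.838353, -1.0, -1.153361, -1.297164, -1.430219, -1.551423, -1.659771, -1.754365, -1.834423, -1.899279, -1.948398, -1.981372, -1.997927].
Lovász (edge-transitive): ϑ = −69·(-2*cos(pi/69))/((2)−(-2*cos(pi/69))) = 69*cos(pi/69)/(cos(pi/69) + 1).
Numerically 34.482114103.
Sandwich: α(G)=34 ≤ ϑ(G)=69*cos(pi/69)/(cos(pi/69) + 1) ≤ χ(Ḡ)=35 (both strict).

69*cos(pi/69)/(cos(pi/69) + 1)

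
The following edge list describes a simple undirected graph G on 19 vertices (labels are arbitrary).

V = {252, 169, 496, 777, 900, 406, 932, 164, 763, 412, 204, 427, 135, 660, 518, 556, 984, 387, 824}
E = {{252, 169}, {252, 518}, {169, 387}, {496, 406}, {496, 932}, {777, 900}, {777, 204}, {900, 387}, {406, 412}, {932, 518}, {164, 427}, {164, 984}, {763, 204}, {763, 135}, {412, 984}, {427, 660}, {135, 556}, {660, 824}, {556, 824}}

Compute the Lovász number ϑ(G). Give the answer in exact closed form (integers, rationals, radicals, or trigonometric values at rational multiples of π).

19*cos(pi/19)/(cos(pi/19) + 1)

Vertex 556 has 2 neighbors: 135, 824.
N(427) = {164, 660}, |N(427)| = 2.
N(900) = {777, 387}, |N(900)| = 2.
Vertex 135 has 2 neighbors: 763, 556.
2-regular, N=19; this is C_{19}, the 19-cycle.
A has 10 distinct eigenvalues ≈ [2.0, 1.8916, 1.5783, 1.0939, 0.491, -0.1652, -0.8034, -1.3546, -1.7589, -1.9727].
Lovász: ϑ = −19(-2*cos(pi/19))/(2+-(-1)*2*cos(pi/19)) = 19*cos(pi/19)/(cos(pi/19) + 1).
Numerically 9.43477.
Check 9 ≤ 19*cos(pi/19)/(cos(pi/19) + 1) ≤ 10: both strict.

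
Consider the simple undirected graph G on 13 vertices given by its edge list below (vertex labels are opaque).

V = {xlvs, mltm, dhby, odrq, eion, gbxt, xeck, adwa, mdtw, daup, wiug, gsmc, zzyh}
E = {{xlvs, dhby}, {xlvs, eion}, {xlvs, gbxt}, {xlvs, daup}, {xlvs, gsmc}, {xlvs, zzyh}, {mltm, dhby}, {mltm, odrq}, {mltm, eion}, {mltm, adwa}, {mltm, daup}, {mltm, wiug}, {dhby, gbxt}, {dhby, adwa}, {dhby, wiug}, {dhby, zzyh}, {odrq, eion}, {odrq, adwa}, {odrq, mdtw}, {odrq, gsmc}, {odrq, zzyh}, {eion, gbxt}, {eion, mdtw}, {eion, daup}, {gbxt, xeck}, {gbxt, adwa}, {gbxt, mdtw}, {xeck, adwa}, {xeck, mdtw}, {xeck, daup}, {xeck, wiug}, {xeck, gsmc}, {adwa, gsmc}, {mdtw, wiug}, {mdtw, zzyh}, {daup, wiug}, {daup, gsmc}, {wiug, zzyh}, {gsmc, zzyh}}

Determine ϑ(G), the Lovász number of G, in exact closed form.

deg(dhby) = 6; N(dhby) = {xlvs, mltm, gbxt, adwa, wiug, zzyh}.
deg(gbxt) = 6; N(gbxt) = {xlvs, dhby, eion, xeck, adwa, mdtw}.
N(daup) = {xlvs, mltm, eion, xeck, wiug, gsmc}, |N(daup)| = 6.
Vertex adwa has 6 neighbors: mltm, dhby, odrq, gbxt, xeck, gsmc.
13-vertex 6-regular graph: SR(13,6,2,3) — a Paley graph.
spec(A) ≈ [6.0, 1.303, -2.303] (distinct, 3 d.p.).
ϑ = −N·λ_min/(λ_max−λ_min) = −13·(-sqrt(13)/2 - 1/2)/(6−(-sqrt(13)/2 - 1/2)) = sqrt(13).
ϑ(G) ≈ 3.60555.

sqrt(13)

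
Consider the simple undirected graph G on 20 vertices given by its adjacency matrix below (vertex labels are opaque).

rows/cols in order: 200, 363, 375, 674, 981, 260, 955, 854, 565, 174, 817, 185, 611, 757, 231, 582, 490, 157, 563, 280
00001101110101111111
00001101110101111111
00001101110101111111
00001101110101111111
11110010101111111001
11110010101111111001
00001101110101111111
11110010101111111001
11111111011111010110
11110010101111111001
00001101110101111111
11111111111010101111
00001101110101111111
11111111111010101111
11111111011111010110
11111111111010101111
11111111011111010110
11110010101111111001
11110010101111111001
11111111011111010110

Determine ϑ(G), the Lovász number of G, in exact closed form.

Vertex 280 has 16 neighbors: 200, 363, 375, 674, 981, 260, 955, 854, 174, 817, 185, 611, 757, 582, 157, 563.
Vertex 582 has 17 neighbors: 200, 363, 375, 674, 981, 260, 955, 854, 565, 174, 817, 611, 231, 490, 157, 563, 280.
deg(563) = 14; N(563) = {200, 363, 375, 674, 955, 565, 817, 185, 611, 757, 231, 582, 490, 280}.
Vertex 260 has 14 neighbors: 200, 363, 375, 674, 955, 565, 817, 185, 611, 757, 231, 582, 490, 280.
K_{7,6,4,3} (perfect); ϑ(G) = α(G) = max{7,6,4,3} = 7.
= 7.00000… (decimal).
7 ≤ 7 ≤ 7: collapsed.

7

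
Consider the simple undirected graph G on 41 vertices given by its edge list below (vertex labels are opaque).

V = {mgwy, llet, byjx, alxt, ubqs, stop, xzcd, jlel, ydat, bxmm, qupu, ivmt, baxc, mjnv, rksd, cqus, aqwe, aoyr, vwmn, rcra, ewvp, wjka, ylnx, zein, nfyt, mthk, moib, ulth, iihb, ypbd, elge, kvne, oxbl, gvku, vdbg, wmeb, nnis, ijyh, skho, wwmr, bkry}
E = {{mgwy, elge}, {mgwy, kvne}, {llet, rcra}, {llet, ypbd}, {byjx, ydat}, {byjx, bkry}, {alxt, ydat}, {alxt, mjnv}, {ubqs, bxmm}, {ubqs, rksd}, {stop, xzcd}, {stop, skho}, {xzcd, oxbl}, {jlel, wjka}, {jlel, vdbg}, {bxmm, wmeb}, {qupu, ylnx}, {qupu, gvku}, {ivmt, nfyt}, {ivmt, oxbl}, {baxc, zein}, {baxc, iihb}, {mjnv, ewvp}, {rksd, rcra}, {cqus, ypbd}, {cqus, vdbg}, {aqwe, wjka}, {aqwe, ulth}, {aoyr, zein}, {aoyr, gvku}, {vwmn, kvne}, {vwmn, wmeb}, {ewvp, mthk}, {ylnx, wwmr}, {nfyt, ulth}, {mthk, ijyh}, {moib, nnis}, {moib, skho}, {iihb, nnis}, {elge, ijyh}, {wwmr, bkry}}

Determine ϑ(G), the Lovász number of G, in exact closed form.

41*cos(pi/41)/(cos(pi/41) + 1)

Vertex llet has 2 neighbors: rcra, ypbd.
Vertex rksd has 2 neighbors: ubqs, rcra.
deg(kvne) = 2; N(kvne) = {mgwy, vwmn}.
N(iihb) = {baxc, nnis}, |N(iihb)| = 2.
deg(v) = 2 for all v (|V|=41); this is C_{41}, the 41-cycle.
spec(A) ≈ [2.0, 1.97656, 1.90679, 1.79233, 1.63586, 1.44104, 1.21245, 0.95544, 0.67603, 0.38078, 0.07661, -0.22937, -0.52996, -0.81814, -1.08714, -1.33065, -1.54298, -1.71914, -1.855, -1.94739, -1.99413] (distinct, 5 d.p.).
ϑ = −N·λ_min/(λ_max−λ_min) = −41·(-2*cos(pi/41))/(2−(-2*cos(pi/41))) = 41*cos(pi/41)/(cos(pi/41) + 1).
= 20.46988027… (decimal).
Lovász sandwich 20 ≤ 41*cos(pi/41)/(cos(pi/41) + 1) ≤ 21: both strict.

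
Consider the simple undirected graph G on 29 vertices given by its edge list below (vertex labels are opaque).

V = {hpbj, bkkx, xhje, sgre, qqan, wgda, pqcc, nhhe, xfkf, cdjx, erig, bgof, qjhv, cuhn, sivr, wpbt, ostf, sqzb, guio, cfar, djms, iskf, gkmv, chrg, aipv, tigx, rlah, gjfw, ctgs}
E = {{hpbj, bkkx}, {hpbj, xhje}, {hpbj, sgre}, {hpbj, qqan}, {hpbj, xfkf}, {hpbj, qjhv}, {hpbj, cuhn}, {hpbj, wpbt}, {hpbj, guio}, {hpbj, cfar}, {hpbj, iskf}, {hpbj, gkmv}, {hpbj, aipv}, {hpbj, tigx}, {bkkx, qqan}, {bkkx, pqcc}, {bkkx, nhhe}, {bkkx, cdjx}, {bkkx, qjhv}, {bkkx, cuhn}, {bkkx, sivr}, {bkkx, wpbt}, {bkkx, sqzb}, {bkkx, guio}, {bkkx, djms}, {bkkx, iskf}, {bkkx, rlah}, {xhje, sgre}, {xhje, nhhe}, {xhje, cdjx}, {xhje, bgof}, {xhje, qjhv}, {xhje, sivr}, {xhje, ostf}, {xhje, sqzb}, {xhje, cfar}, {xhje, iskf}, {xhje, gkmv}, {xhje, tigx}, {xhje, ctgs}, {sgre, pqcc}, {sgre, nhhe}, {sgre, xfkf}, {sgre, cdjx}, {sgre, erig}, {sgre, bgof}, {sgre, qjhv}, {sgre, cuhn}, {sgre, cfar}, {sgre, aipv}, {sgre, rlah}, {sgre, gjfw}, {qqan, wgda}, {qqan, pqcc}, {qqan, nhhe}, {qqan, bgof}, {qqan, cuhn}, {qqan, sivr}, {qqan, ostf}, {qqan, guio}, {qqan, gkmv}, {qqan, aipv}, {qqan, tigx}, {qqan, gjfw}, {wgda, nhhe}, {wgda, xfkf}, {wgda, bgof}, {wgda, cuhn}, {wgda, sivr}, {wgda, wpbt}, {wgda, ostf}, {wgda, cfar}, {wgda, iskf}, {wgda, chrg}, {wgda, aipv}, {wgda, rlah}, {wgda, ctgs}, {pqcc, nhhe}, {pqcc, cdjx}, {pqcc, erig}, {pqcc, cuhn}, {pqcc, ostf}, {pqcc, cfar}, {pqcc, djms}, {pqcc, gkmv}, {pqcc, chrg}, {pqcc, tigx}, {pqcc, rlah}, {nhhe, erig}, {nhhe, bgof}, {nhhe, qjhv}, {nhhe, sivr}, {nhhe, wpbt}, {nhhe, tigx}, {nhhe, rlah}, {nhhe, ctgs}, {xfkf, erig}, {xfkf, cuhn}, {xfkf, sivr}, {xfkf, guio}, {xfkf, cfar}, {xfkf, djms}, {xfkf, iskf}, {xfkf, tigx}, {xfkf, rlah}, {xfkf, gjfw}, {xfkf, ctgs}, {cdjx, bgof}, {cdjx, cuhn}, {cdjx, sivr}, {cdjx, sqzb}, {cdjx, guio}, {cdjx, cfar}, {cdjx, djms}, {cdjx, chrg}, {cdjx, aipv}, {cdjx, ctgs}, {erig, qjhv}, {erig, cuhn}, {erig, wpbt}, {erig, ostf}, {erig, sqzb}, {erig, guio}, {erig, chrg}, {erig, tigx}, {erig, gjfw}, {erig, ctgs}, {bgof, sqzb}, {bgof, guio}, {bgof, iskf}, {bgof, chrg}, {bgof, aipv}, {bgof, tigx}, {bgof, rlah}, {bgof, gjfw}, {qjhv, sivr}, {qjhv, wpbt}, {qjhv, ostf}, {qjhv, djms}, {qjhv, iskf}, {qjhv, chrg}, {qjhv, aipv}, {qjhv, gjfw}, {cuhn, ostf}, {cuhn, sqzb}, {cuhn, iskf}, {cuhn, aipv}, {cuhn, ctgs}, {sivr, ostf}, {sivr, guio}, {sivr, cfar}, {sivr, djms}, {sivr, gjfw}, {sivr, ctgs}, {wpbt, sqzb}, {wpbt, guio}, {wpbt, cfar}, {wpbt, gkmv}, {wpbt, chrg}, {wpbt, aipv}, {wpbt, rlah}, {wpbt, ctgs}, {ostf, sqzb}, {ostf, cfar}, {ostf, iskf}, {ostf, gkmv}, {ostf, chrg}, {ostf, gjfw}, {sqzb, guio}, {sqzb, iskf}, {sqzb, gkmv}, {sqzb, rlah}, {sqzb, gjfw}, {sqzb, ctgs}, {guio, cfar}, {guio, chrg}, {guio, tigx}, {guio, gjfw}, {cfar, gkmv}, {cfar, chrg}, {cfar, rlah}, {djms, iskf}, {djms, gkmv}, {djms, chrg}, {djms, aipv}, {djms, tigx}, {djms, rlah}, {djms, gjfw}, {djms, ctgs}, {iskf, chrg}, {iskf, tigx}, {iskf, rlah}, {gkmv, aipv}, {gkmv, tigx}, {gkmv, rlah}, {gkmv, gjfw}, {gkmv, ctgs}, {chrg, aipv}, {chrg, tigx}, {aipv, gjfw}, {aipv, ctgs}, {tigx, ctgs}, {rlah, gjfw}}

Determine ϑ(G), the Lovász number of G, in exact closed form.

sqrt(29)

Vertex wpbt has 14 neighbors: hpbj, bkkx, wgda, nhhe, erig, qjhv, sqzb, guio, cfar, gkmv, chrg, aipv, rlah, ctgs.
N(xfkf) = {hpbj, sgre, wgda, erig, cuhn, sivr, guio, cfar, djms, iskf, tigx, rlah, gjfw, ctgs}, |N(xfkf)| = 14.
deg(ctgs) = 14; N(ctgs) = {xhje, wgda, nhhe, xfkf, cdjx, erig, cuhn, sivr, wpbt, sqzb, djms, gkmv, aipv, tigx}.
Vertex rlah has 14 neighbors: bkkx, sgre, wgda, pqcc, nhhe, xfkf, bgof, wpbt, sqzb, cfar, djms, iskf, gkmv, gjfw.
14-regular, N=29; SR(29,14,6,7) — a Paley graph.
spec(A) ≈ [14.0, 2.19258, -3.19258] (distinct, 5 d.p.).
Lovász (edge-transitive): ϑ = −29·(-sqrt(29)/2 - 1/2)/((14)−(-sqrt(29)/2 - 1/2)) = sqrt(29).
≈ 5.3852 (to 4 d.p.).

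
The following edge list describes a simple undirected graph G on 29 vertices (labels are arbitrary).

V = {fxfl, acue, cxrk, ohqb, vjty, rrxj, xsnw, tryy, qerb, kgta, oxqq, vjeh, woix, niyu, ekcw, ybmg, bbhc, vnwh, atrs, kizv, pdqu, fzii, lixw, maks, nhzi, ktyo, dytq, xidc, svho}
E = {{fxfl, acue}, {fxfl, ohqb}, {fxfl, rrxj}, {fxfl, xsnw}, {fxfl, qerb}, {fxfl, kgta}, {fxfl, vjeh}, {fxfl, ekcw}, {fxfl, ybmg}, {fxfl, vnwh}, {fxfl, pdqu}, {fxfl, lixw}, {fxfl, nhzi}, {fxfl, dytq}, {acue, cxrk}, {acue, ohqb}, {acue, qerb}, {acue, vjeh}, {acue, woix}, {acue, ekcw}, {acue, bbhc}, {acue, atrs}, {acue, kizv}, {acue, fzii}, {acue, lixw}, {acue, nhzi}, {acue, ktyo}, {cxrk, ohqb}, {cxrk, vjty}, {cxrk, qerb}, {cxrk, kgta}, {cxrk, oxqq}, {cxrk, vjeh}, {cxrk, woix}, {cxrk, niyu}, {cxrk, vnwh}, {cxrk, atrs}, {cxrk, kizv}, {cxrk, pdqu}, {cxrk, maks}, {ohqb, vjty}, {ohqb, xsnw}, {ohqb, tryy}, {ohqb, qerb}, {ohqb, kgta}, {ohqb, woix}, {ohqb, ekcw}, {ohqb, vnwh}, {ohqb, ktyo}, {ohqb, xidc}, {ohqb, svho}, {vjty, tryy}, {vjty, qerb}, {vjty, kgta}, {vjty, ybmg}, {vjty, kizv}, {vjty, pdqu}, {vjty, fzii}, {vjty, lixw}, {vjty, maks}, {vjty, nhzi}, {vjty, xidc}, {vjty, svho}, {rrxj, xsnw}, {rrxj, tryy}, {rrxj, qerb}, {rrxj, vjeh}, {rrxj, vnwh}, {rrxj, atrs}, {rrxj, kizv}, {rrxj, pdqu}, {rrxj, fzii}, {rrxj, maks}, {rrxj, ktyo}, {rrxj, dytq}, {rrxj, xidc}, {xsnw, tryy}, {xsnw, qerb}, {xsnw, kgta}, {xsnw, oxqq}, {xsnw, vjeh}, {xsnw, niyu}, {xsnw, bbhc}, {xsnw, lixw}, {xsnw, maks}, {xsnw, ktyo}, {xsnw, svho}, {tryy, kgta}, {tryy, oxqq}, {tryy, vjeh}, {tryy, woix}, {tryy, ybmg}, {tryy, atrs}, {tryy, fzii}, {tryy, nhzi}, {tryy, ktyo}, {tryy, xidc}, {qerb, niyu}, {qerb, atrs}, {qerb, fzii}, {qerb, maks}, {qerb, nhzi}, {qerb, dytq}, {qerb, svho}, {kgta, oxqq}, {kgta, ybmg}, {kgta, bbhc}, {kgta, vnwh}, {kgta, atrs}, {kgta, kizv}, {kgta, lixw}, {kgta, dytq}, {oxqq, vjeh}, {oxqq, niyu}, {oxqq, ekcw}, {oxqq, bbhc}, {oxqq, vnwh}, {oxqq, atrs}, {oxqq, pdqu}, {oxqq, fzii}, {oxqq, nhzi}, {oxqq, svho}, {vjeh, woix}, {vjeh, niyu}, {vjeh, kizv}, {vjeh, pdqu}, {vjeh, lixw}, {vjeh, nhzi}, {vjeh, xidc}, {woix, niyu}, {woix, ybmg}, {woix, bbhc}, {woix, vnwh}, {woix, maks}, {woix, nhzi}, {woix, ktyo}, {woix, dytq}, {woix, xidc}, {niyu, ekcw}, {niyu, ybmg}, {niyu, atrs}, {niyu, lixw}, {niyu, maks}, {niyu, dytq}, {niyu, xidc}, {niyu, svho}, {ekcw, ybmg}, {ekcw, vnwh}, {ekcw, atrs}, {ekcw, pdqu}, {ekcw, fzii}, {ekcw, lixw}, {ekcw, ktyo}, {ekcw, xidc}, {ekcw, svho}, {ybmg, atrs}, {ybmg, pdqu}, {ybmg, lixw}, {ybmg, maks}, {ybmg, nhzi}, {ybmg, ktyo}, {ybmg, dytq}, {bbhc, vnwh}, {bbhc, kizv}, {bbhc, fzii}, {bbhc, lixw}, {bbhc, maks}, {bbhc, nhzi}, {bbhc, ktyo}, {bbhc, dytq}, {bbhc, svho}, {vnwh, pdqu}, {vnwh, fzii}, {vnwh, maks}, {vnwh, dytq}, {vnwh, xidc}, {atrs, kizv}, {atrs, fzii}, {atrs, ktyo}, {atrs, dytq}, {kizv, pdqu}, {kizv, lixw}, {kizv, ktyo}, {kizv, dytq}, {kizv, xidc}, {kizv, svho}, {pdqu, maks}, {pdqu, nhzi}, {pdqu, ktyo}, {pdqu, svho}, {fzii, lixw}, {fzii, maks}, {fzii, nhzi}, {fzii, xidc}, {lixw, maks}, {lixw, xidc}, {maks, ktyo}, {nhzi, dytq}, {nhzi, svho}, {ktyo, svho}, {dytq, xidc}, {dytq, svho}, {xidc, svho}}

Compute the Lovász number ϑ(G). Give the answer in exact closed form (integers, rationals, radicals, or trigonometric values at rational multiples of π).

Vertex ybmg has 14 neighbors: fxfl, vjty, tryy, kgta, woix, niyu, ekcw, atrs, pdqu, lixw, maks, nhzi, ktyo, dytq.
Vertex oxqq has 14 neighbors: cxrk, xsnw, tryy, kgta, vjeh, niyu, ekcw, bbhc, vnwh, atrs, pdqu, fzii, nhzi, svho.
N(xsnw) = {fxfl, ohqb, rrxj, tryy, qerb, kgta, oxqq, vjeh, niyu, bbhc, lixw, maks, ktyo, svho}, |N(xsnw)| = 14.
N(xidc) = {ohqb, vjty, rrxj, tryy, vjeh, woix, niyu, ekcw, vnwh, kizv, fzii, lixw, dytq, svho}, |N(xidc)| = 14.
G on 29 vertices is 14-regular; SR(29,14,6,7) — a Paley graph.
spec(A) ≈ [14.0, 2.193, -3.193] (distinct, 3 d.p.).
With N=29: ϑ(G) = 29·(-(-sqrt(29)/2 - 1/2))/(14−(-sqrt(29)/2 - 1/2)) = sqrt(29).
Numerically 5.385165.

sqrt(29)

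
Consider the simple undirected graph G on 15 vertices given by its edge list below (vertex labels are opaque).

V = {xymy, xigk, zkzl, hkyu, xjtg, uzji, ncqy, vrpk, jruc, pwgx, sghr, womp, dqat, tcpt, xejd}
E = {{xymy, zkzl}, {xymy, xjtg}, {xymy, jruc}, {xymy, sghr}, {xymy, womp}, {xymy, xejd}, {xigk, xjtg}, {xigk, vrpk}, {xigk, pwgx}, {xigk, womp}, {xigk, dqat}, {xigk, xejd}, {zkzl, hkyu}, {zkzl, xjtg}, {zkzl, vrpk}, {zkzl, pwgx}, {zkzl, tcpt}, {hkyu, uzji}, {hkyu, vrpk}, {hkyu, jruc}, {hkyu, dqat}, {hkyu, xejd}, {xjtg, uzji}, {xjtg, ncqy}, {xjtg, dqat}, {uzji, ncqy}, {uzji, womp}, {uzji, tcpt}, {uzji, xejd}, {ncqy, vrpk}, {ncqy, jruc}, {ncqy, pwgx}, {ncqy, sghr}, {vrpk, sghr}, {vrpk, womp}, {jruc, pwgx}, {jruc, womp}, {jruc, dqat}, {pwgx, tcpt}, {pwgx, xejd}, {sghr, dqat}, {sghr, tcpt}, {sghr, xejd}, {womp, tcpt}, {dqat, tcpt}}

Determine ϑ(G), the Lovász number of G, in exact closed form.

deg(xymy) = 6; N(xymy) = {zkzl, xjtg, jruc, sghr, womp, xejd}.
N(womp) = {xymy, xigk, uzji, vrpk, jruc, tcpt}, |N(womp)| = 6.
N(xejd) = {xymy, xigk, hkyu, uzji, pwgx, sghr}, |N(xejd)| = 6.
N(uzji) = {hkyu, xjtg, ncqy, womp, tcpt, xejd}, |N(uzji)| = 6.
Regular of degree 6 on 15 vertices: Kneser K(6,2) on C(6,2)=15 vertices.
A has 3 distinct eigenvalues ≈ [6.0, 1.0, -3.0].
Lovász (edge-transitive): ϑ = −15·(-3)/((6)−(-3)) = 5.
Numerically 5.000000000.

5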